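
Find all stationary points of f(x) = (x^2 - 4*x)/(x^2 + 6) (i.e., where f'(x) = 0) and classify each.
f'(x) = 4*(x^2 + 3*x - 6)/(x^4 + 12*x^2 + 36)

Solve f'(x) = 0:
  f'(x) = 4*(x^2 + 3*x - 6)/(x^2 + 6)^2; the denominator is positive wherever f is defined, so f'(x) = 0 ⇔ 4*x^2 + 12*x - 24 = 0.
  Factor: 4*x^2 + 12*x - 24 = 4*(x^2 + 3*x - 6); x^2 + 3*x - 6 = 0 has no rational roots; quadratic formula: x = (-3 ± √33)/2.
  ⇒ x = -sqrt(33)/2 - 3/2 ≈ -4.3723, -3/2 + sqrt(33)/2 ≈ 1.3723

f''(x) = 4*(-2*x^3 - 9*x^2 + 36*x + 18)/(x^6 + 18*x^4 + 108*x^2 + 216)
Second-derivative test at each critical point:
  f''(-4.3723) = -0.0364 < 0 → local maximum
  f''(1.3723) = 0.3698 > 0 → local minimum

Critical points: x = -sqrt(33)/2 - 3/2 ≈ -4.3723 (local maximum); x = -3/2 + sqrt(33)/2 ≈ 1.3723 (local minimum)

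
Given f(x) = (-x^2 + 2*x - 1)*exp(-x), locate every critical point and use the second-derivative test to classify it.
f'(x) = (x^2 - 4*x + 3)*exp(-x)

Solve f'(x) = 0:
  f'(x) = (x^2 - 4*x + 3)·exp(-x) and exp(-x) > 0 for every x, so f'(x) = 0 ⇔ x^2 - 4*x + 3 = 0.
  Factor: x^2 - 4*x + 3 = (x - 3)*(x - 1) = 0.
  ⇒ x = 1, 3

f''(x) = (-x^2 + 6*x - 7)*exp(-x)
Second-derivative test at each critical point:
  f''(1) = -0.7358 < 0 → local maximum
  f''(3) = 0.0996 > 0 → local minimum

Critical points: x = 1 (local maximum); x = 3 (local minimum)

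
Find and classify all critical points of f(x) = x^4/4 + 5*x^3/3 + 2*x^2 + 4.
f'(x) = x*(x^2 + 5*x + 4)

Solve f'(x) = 0:
  Factor: x^3 + 5*x^2 + 4*x = x*(x + 1)*(x + 4) = 0.
  ⇒ x = -4, -1, 0

f''(x) = 3*x^2 + 10*x + 4
Second-derivative test at each critical point:
  f''(-4) = 12 > 0 → local minimum
  f''(-1) = -3 < 0 → local maximum
  f''(0) = 4 > 0 → local minimum

Critical points: x = -4 (local minimum); x = -1 (local maximum); x = 0 (local minimum)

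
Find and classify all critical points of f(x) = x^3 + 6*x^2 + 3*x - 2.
f'(x) = 3*x^2 + 12*x + 3

Solve f'(x) = 0:
  Factor: 3*x^2 + 12*x + 3 = 3*(x^2 + 4*x + 1); x^2 + 4*x + 1 = 0 has no rational roots; quadratic formula: x = (-4 ± √12)/2.
  ⇒ x = -2 - sqrt(3) ≈ -3.7321, -2 + sqrt(3) ≈ -0.2679

f''(x) = 6*x + 12
Second-derivative test at each critical point:
  f''(-3.7321) = -10.3923 < 0 → local maximum
  f''(-0.2679) = 10.3923 > 0 → local minimum

Critical points: x = -2 - sqrt(3) ≈ -3.7321 (local maximum); x = -2 + sqrt(3) ≈ -0.2679 (local minimum)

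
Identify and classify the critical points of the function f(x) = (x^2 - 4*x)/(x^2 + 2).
f'(x) = 4*(x^2 + x - 2)/(x^4 + 4*x^2 + 4)

Solve f'(x) = 0:
  f'(x) = 4*(x - 1)*(x + 2)/(x^2 + 2)^2; the denominator is positive wherever f is defined, so f'(x) = 0 ⇔ 4*x^2 + 4*x - 8 = 0.
  Factor: 4*x^2 + 4*x - 8 = 4*(x - 1)*(x + 2) = 0.
  ⇒ x = -2, 1

f''(x) = 4*(-2*x^3 - 3*x^2 + 12*x + 2)/(x^6 + 6*x^4 + 12*x^2 + 8)
Second-derivative test at each critical point:
  f''(-2) = -1/3 < 0 → local maximum
  f''(1) = 4/3 > 0 → local minimum

Critical points: x = -2 (local maximum); x = 1 (local minimum)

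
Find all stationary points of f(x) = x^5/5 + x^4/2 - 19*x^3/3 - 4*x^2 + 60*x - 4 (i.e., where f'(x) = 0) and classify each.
f'(x) = x^4 + 2*x^3 - 19*x^2 - 8*x + 60

Solve f'(x) = 0:
  Factor: x^4 + 2*x^3 - 19*x^2 - 8*x + 60 = (x - 3)*(x - 2)*(x + 2)*(x + 5) = 0.
  ⇒ x = -5, -2, 2, 3

f''(x) = 4*x^3 + 6*x^2 - 38*x - 8
Second-derivative test at each critical point:
  f''(-5) = -168 < 0 → local maximum
  f''(-2) = 60 > 0 → local minimum
  f''(2) = -28 < 0 → local maximum
  f''(3) = 40 > 0 → local minimum

Critical points: x = -5 (local maximum); x = -2 (local minimum); x = 2 (local maximum); x = 3 (local minimum)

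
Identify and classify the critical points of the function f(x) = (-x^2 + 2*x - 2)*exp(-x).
f'(x) = (x^2 - 4*x + 4)*exp(-x)

Solve f'(x) = 0:
  f'(x) = (x^2 - 4*x + 4)·exp(-x) and exp(-x) > 0 for every x, so f'(x) = 0 ⇔ x^2 - 4*x + 4 = 0.
  Factor: x^2 - 4*x + 4 = (x - 2)^2 = 0.
  ⇒ x = 2

f''(x) = (-x^2 + 6*x - 8)*exp(-x)
Second-derivative test at each critical point:
  f''(2) = 0, so the second-derivative test is inconclusive; use the first-derivative test: f'(7/4) = 0.0109, f'(9/4) = 0.0066 — f' is positive on both sides (no sign change) → neither a local maximum nor a local minimum

Critical points: x = 2 (neither)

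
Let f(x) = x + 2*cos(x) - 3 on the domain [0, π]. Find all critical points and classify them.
f'(x) = 1 - 2*sin(x)

Solve f'(x) = 0 on [0, π]:
  f'(x) = 0 ⇔ sin(x) = 1/2, i.e. x = arcsin(1/2) + 2nπ or x = π − arcsin(1/2) + 2nπ; keep the solutions lying in [0, π].
  ⇒ x = pi/6 ≈ 0.5236, 5*pi/6 ≈ 2.6180

f''(x) = -2*cos(x)
Second-derivative test at each critical point:
  f''(0.5236) = -1.7321 < 0 → local maximum
  f''(2.6180) = 1.7321 > 0 → local minimum

Critical points: x = pi/6 ≈ 0.5236 (local maximum); x = 5*pi/6 ≈ 2.6180 (local minimum)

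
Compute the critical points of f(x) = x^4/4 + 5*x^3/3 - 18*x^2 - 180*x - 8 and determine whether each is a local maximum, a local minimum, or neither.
f'(x) = x^3 + 5*x^2 - 36*x - 180

Solve f'(x) = 0:
  Factor: x^3 + 5*x^2 - 36*x - 180 = (x - 6)*(x + 5)*(x + 6) = 0.
  ⇒ x = -6, -5, 6

f''(x) = 3*x^2 + 10*x - 36
Second-derivative test at each critical point:
  f''(-6) = 12 > 0 → local minimum
  f''(-5) = -11 < 0 → local maximum
  f''(6) = 132 > 0 → local minimum

Critical points: x = -6 (local minimum); x = -5 (local maximum); x = 6 (local minimum)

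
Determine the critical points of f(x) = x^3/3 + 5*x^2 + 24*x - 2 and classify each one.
f'(x) = x^2 + 10*x + 24

Solve f'(x) = 0:
  Factor: x^2 + 10*x + 24 = (x + 4)*(x + 6) = 0.
  ⇒ x = -6, -4

f''(x) = 2*x + 10
Second-derivative test at each critical point:
  f''(-6) = -2 < 0 → local maximum
  f''(-4) = 2 > 0 → local minimum

Critical points: x = -6 (local maximum); x = -4 (local minimum)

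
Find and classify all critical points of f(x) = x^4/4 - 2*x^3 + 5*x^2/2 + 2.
f'(x) = x*(x^2 - 6*x + 5)

Solve f'(x) = 0:
  Factor: x^3 - 6*x^2 + 5*x = x*(x - 5)*(x - 1) = 0.
  ⇒ x = 0, 1, 5

f''(x) = 3*x^2 - 12*x + 5
Second-derivative test at each critical point:
  f''(0) = 5 > 0 → local minimum
  f''(1) = -4 < 0 → local maximum
  f''(5) = 20 > 0 → local minimum

Critical points: x = 0 (local minimum); x = 1 (local maximum); x = 5 (local minimum)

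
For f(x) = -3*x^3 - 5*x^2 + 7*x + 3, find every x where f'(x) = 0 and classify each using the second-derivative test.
f'(x) = -9*x^2 - 10*x + 7

Solve f'(x) = 0:
  9*x^2 + 10*x - 7 = 0 has no rational roots; quadratic formula: x = (-10 ± √352)/18.
  ⇒ x = -2*sqrt(22)/9 - 5/9 ≈ -1.5979, -5/9 + 2*sqrt(22)/9 ≈ 0.4868

f''(x) = -18*x - 10
Second-derivative test at each critical point:
  f''(-1.5979) = 18.7617 > 0 → local minimum
  f''(0.4868) = -18.7617 < 0 → local maximum

Critical points: x = -2*sqrt(22)/9 - 5/9 ≈ -1.5979 (local minimum); x = -5/9 + 2*sqrt(22)/9 ≈ 0.4868 (local maximum)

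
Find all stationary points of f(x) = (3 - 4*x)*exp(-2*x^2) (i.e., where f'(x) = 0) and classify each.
f'(x) = 4*(x*(4*x - 3) - 1)*exp(-2*x^2)

Solve f'(x) = 0:
  f'(x) = (16*x^2 - 12*x - 4)·exp(-2*x^2) and exp(-2*x^2) > 0 for every x, so f'(x) = 0 ⇔ 16*x^2 - 12*x - 4 = 0.
  Factor: 16*x^2 - 12*x - 4 = 4*(x - 1)*(4*x + 1) = 0.
  ⇒ x = -1/4, 1

f''(x) = 4*(4*x^2*(3 - 4*x) + 12*x - 3)*exp(-2*x^2)
Second-derivative test at each critical point:
  f''(-1/4) = -17.6499 < 0 → local maximum
  f''(1) = 2.7067 > 0 → local minimum

Critical points: x = -1/4 (local maximum); x = 1 (local minimum)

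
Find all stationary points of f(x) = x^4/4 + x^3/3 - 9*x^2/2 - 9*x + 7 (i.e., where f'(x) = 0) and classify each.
f'(x) = x^3 + x^2 - 9*x - 9

Solve f'(x) = 0:
  Factor: x^3 + x^2 - 9*x - 9 = (x - 3)*(x + 1)*(x + 3) = 0.
  ⇒ x = -3, -1, 3

f''(x) = 3*x^2 + 2*x - 9
Second-derivative test at each critical point:
  f''(-3) = 12 > 0 → local minimum
  f''(-1) = -8 < 0 → local maximum
  f''(3) = 24 > 0 → local minimum

Critical points: x = -3 (local minimum); x = -1 (local maximum); x = 3 (local minimum)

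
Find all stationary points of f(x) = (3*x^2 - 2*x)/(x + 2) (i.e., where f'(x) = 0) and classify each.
f'(x) = (3*x^2 + 12*x - 4)/(x^2 + 4*x + 4)

Solve f'(x) = 0:
  f'(x) = (3*x^2 + 12*x - 4)/(x + 2)^2; the denominator is positive wherever f is defined, so f'(x) = 0 ⇔ 3*x^2 + 12*x - 4 = 0.
  3*x^2 + 12*x - 4 = 0 has no rational roots; quadratic formula: x = (-12 ± √192)/6.
  ⇒ x = -4*sqrt(3)/3 - 2 ≈ -4.3094, -2 + 4*sqrt(3)/3 ≈ 0.3094

f''(x) = 32/(x^3 + 6*x^2 + 12*x + 8)
Second-derivative test at each critical point:
  f''(-4.3094) = -2.5981 < 0 → local maximum
  f''(0.3094) = 2.5981 > 0 → local minimum

Critical points: x = -4*sqrt(3)/3 - 2 ≈ -4.3094 (local maximum); x = -2 + 4*sqrt(3)/3 ≈ 0.3094 (local minimum)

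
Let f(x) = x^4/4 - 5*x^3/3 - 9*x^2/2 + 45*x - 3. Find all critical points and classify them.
f'(x) = x^3 - 5*x^2 - 9*x + 45

Solve f'(x) = 0:
  Factor: x^3 - 5*x^2 - 9*x + 45 = (x - 5)*(x - 3)*(x + 3) = 0.
  ⇒ x = -3, 3, 5

f''(x) = 3*x^2 - 10*x - 9
Second-derivative test at each critical point:
  f''(-3) = 48 > 0 → local minimum
  f''(3) = -12 < 0 → local maximum
  f''(5) = 16 > 0 → local minimum

Critical points: x = -3 (local minimum); x = 3 (local maximum); x = 5 (local minimum)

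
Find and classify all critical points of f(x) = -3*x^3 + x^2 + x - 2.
f'(x) = -9*x^2 + 2*x + 1

Solve f'(x) = 0:
  9*x^2 - 2*x - 1 = 0 has no rational roots; quadratic formula: x = (2 ± √40)/18.
  ⇒ x = 1/9 - sqrt(10)/9 ≈ -0.2403, 1/9 + sqrt(10)/9 ≈ 0.4625

f''(x) = 2 - 18*x
Second-derivative test at each critical point:
  f''(-0.2403) = 6.3246 > 0 → local minimum
  f''(0.4625) = -6.3246 < 0 → local maximum

Critical points: x = 1/9 - sqrt(10)/9 ≈ -0.2403 (local minimum); x = 1/9 + sqrt(10)/9 ≈ 0.4625 (local maximum)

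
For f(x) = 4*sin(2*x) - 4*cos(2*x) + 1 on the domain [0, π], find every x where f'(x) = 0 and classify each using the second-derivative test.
f'(x) = 8*sqrt(2)*sin(2*x + pi/4)

Solve f'(x) = 0 on [0, π]:
  f'(x) = 0 ⇔ 4*cos(2*x) = -4*sin(2*x) ⇔ tan(2*x) = -1, i.e. 2*x = arctan(-1) + nπ; keep the solutions lying in [0, π].
  ⇒ x = 3*pi/8 ≈ 1.1781, 7*pi/8 ≈ 2.7489

f''(x) = 16*sqrt(2)*cos(2*x + pi/4)
Second-derivative test at each critical point:
  f''(1.1781) = -22.6274 < 0 → local maximum
  f''(2.7489) = 22.6274 > 0 → local minimum

Critical points: x = 3*pi/8 ≈ 1.1781 (local maximum); x = 7*pi/8 ≈ 2.7489 (local minimum)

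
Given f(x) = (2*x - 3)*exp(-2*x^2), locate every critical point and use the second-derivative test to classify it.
f'(x) = 2*(-2*x*(2*x - 3) + 1)*exp(-2*x^2)

Solve f'(x) = 0:
  f'(x) = (-8*x^2 + 12*x + 2)·exp(-2*x^2) and exp(-2*x^2) > 0 for every x, so f'(x) = 0 ⇔ -8*x^2 + 12*x + 2 = 0.
  Factor: -8*x^2 + 12*x + 2 = -2*(4*x^2 - 6*x - 1); 4*x^2 - 6*x - 1 = 0 has no rational roots; quadratic formula: x = (6 ± √52)/8.
  ⇒ x = 3/4 - sqrt(13)/4 ≈ -0.1514, 3/4 + sqrt(13)/4 ≈ 1.6514

f''(x) = 4*(4*x^2*(2*x - 3) - 6*x + 3)*exp(-2*x^2)
Second-derivative test at each critical point:
  f''(-0.1514) = 13.7761 > 0 → local minimum
  f''(1.6514) = -0.0617 < 0 → local maximum

Critical points: x = 3/4 - sqrt(13)/4 ≈ -0.1514 (local minimum); x = 3/4 + sqrt(13)/4 ≈ 1.6514 (local maximum)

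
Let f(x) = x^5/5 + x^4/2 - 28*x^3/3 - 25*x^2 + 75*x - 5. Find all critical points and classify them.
f'(x) = x^4 + 2*x^3 - 28*x^2 - 50*x + 75

Solve f'(x) = 0:
  Factor: x^4 + 2*x^3 - 28*x^2 - 50*x + 75 = (x - 5)*(x - 1)*(x + 3)*(x + 5) = 0.
  ⇒ x = -5, -3, 1, 5

f''(x) = 4*x^3 + 6*x^2 - 56*x - 50
Second-derivative test at each critical point:
  f''(-5) = -120 < 0 → local maximum
  f''(-3) = 64 > 0 → local minimum
  f''(1) = -96 < 0 → local maximum
  f''(5) = 320 > 0 → local minimum

Critical points: x = -5 (local maximum); x = -3 (local minimum); x = 1 (local maximum); x = 5 (local minimum)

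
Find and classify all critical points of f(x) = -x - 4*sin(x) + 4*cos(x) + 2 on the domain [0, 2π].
f'(x) = -4*sqrt(2)*sin(x + pi/4) - 1

Solve f'(x) = 0 on [0, 2π]:
  f'(x) = 0 ⇔ -4*sin(x) - 4*cos(x) = 1. Write the left side as R·cos(x + φ) with R = √((-4)² + 4²) = 4*sqrt(2), cos φ = -sqrt(2)/2, sin φ = sqrt(2)/2; then cos(x + φ) = sqrt(2)/8. Solve for x and keep the solutions lying in [0, 2π].
  ⇒ x = atan((-1 + sqrt(31))/(-sqrt(31) - 1)) + pi ≈ 2.5339, atan((-sqrt(31) - 1)/(-1 + sqrt(31))) + 2*pi ≈ 5.3201

f''(x) = -4*sqrt(2)*cos(x + pi/4)
Second-derivative test at each critical point:
  f''(2.5339) = 5.5678 > 0 → local minimum
  f''(5.3201) = -5.5678 < 0 → local maximum

Critical points: x = atan((-1 + sqrt(31))/(-sqrt(31) - 1)) + pi ≈ 2.5339 (local minimum); x = atan((-sqrt(31) - 1)/(-1 + sqrt(31))) + 2*pi ≈ 5.3201 (local maximum)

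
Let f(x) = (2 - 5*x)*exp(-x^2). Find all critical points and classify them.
f'(x) = (2*x*(5*x - 2) - 5)*exp(-x^2)

Solve f'(x) = 0:
  f'(x) = (10*x^2 - 4*x - 5)·exp(-x^2) and exp(-x^2) > 0 for every x, so f'(x) = 0 ⇔ 10*x^2 - 4*x - 5 = 0.
  10*x^2 - 4*x - 5 = 0 has no rational roots; quadratic formula: x = (4 ± √216)/20.
  ⇒ x = 1/5 - 3*sqrt(6)/10 ≈ -0.5348, 1/5 + 3*sqrt(6)/10 ≈ 0.9348

f''(x) = 2*(2*x^2*(2 - 5*x) + 15*x - 2)*exp(-x^2)
Second-derivative test at each critical point:
  f''(-0.5348) = -11.0406 < 0 → local maximum
  f''(0.9348) = 6.1331 > 0 → local minimum

Critical points: x = 1/5 - 3*sqrt(6)/10 ≈ -0.5348 (local maximum); x = 1/5 + 3*sqrt(6)/10 ≈ 0.9348 (local minimum)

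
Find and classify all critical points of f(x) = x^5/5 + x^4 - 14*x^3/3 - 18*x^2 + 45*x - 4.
f'(x) = x^4 + 4*x^3 - 14*x^2 - 36*x + 45

Solve f'(x) = 0:
  Factor: x^4 + 4*x^3 - 14*x^2 - 36*x + 45 = (x - 3)*(x - 1)*(x + 3)*(x + 5) = 0.
  ⇒ x = -5, -3, 1, 3

f''(x) = 4*x^3 + 12*x^2 - 28*x - 36
Second-derivative test at each critical point:
  f''(-5) = -96 < 0 → local maximum
  f''(-3) = 48 > 0 → local minimum
  f''(1) = -48 < 0 → local maximum
  f''(3) = 96 > 0 → local minimum

Critical points: x = -5 (local maximum); x = -3 (local minimum); x = 1 (local maximum); x = 3 (local minimum)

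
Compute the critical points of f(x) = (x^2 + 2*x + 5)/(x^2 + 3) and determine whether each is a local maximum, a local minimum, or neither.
f'(x) = 2*(-x^2 - 2*x + 3)/(x^4 + 6*x^2 + 9)

Solve f'(x) = 0:
  f'(x) = -2*(x - 1)*(x + 3)/(x^2 + 3)^2; the denominator is positive wherever f is defined, so f'(x) = 0 ⇔ -2*x^2 - 4*x + 6 = 0.
  Factor: -2*x^2 - 4*x + 6 = -2*(x - 1)*(x + 3) = 0.
  ⇒ x = -3, 1

f''(x) = 4*(x^3 + 3*x^2 - 9*x - 3)/(x^6 + 9*x^4 + 27*x^2 + 27)
Second-derivative test at each critical point:
  f''(-3) = 1/18 > 0 → local minimum
  f''(1) = -1/2 < 0 → local maximum

Critical points: x = -3 (local minimum); x = 1 (local maximum)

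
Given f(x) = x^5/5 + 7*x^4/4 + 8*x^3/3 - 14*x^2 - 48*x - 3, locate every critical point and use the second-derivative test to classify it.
f'(x) = x^4 + 7*x^3 + 8*x^2 - 28*x - 48

Solve f'(x) = 0:
  Factor: x^4 + 7*x^3 + 8*x^2 - 28*x - 48 = (x - 2)*(x + 2)*(x + 3)*(x + 4) = 0.
  ⇒ x = -4, -3, -2, 2

f''(x) = 4*x^3 + 21*x^2 + 16*x - 28
Second-derivative test at each critical point:
  f''(-4) = -12 < 0 → local maximum
  f''(-3) = 5 > 0 → local minimum
  f''(-2) = -8 < 0 → local maximum
  f''(2) = 120 > 0 → local minimum

Critical points: x = -4 (local maximum); x = -3 (local minimum); x = -2 (local maximum); x = 2 (local minimum)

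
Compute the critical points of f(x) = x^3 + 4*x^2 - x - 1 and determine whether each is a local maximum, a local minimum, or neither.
f'(x) = 3*x^2 + 8*x - 1

Solve f'(x) = 0:
  3*x^2 + 8*x - 1 = 0 has no rational roots; quadratic formula: x = (-8 ± √76)/6.
  ⇒ x = -sqrt(19)/3 - 4/3 ≈ -2.7863, -4/3 + sqrt(19)/3 ≈ 0.1196

f''(x) = 6*x + 8
Second-derivative test at each critical point:
  f''(-2.7863) = -8.7178 < 0 → local maximum
  f''(0.1196) = 8.7178 > 0 → local minimum

Critical points: x = -sqrt(19)/3 - 4/3 ≈ -2.7863 (local maximum); x = -4/3 + sqrt(19)/3 ≈ 0.1196 (local minimum)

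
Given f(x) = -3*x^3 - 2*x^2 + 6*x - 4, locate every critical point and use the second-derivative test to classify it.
f'(x) = -9*x^2 - 4*x + 6

Solve f'(x) = 0:
  9*x^2 + 4*x - 6 = 0 has no rational roots; quadratic formula: x = (-4 ± √232)/18.
  ⇒ x = -sqrt(58)/9 - 2/9 ≈ -1.0684, -2/9 + sqrt(58)/9 ≈ 0.6240

f''(x) = -18*x - 4
Second-derivative test at each critical point:
  f''(-1.0684) = 15.2315 > 0 → local minimum
  f''(0.6240) = -15.2315 < 0 → local maximum

Critical points: x = -sqrt(58)/9 - 2/9 ≈ -1.0684 (local minimum); x = -2/9 + sqrt(58)/9 ≈ 0.6240 (local maximum)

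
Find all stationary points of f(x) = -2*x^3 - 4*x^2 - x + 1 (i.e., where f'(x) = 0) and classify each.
f'(x) = -6*x^2 - 8*x - 1

Solve f'(x) = 0:
  6*x^2 + 8*x + 1 = 0 has no rational roots; quadratic formula: x = (-8 ± √40)/12.
  ⇒ x = -2/3 - sqrt(10)/6 ≈ -1.1937, -2/3 + sqrt(10)/6 ≈ -0.1396

f''(x) = -12*x - 8
Second-derivative test at each critical point:
  f''(-1.1937) = 6.3246 > 0 → local minimum
  f''(-0.1396) = -6.3246 < 0 → local maximum

Critical points: x = -2/3 - sqrt(10)/6 ≈ -1.1937 (local minimum); x = -2/3 + sqrt(10)/6 ≈ -0.1396 (local maximum)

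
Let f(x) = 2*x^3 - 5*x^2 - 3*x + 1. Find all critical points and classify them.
f'(x) = 6*x^2 - 10*x - 3

Solve f'(x) = 0:
  6*x^2 - 10*x - 3 = 0 has no rational roots; quadratic formula: x = (10 ± √172)/12.
  ⇒ x = 5/6 - sqrt(43)/6 ≈ -0.2596, 5/6 + sqrt(43)/6 ≈ 1.9262

f''(x) = 12*x - 10
Second-derivative test at each critical point:
  f''(-0.2596) = -13.1149 < 0 → local maximum
  f''(1.9262) = 13.1149 > 0 → local minimum

Critical points: x = 5/6 - sqrt(43)/6 ≈ -0.2596 (local maximum); x = 5/6 + sqrt(43)/6 ≈ 1.9262 (local minimum)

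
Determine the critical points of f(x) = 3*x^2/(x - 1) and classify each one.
f'(x) = 3*x*(x - 2)/(x^2 - 2*x + 1)

Solve f'(x) = 0:
  f'(x) = 3*x*(x - 2)/(x - 1)^2; the denominator is positive wherever f is defined, so f'(x) = 0 ⇔ 3*x^2 - 6*x = 0.
  Factor: 3*x^2 - 6*x = 3*x*(x - 2) = 0.
  ⇒ x = 0, 2

f''(x) = 6/(x^3 - 3*x^2 + 3*x - 1)
Second-derivative test at each critical point:
  f''(0) = -6 < 0 → local maximum
  f''(2) = 6 > 0 → local minimum

Critical points: x = 0 (local maximum); x = 2 (local minimum)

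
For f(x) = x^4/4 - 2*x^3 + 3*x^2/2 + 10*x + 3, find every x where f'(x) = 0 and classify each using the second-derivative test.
f'(x) = x^3 - 6*x^2 + 3*x + 10

Solve f'(x) = 0:
  Factor: x^3 - 6*x^2 + 3*x + 10 = (x - 5)*(x - 2)*(x + 1) = 0.
  ⇒ x = -1, 2, 5

f''(x) = 3*x^2 - 12*x + 3
Second-derivative test at each critical point:
  f''(-1) = 18 > 0 → local minimum
  f''(2) = -9 < 0 → local maximum
  f''(5) = 18 > 0 → local minimum

Critical points: x = -1 (local minimum); x = 2 (local maximum); x = 5 (local minimum)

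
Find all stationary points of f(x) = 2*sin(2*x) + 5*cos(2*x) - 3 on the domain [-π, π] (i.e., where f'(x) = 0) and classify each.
f'(x) = -10*sin(2*x) + 4*cos(2*x)

Solve f'(x) = 0 on [-π, π]:
  f'(x) = 0 ⇔ 2*cos(2*x) = 5*sin(2*x) ⇔ tan(2*x) = 2/5, i.e. 2*x = arctan(2/5) + nπ; keep the solutions lying in [-π, π].
  ⇒ x = -pi + atan(2/5)/2 ≈ -2.9513, -pi/2 + atan(2/5)/2 ≈ -1.3805, atan(2/5)/2 ≈ 0.1903, atan(2/5)/2 + pi/2 ≈ 1.7610

f''(x) = -8*sin(2*x) - 20*cos(2*x)
Second-derivative test at each critical point:
  f''(-2.9513) = -21.5407 < 0 → local maximum
  f''(-1.3805) = 21.5407 > 0 → local minimum
  f''(0.1903) = -21.5407 < 0 → local maximum
  f''(1.7610) = 21.5407 > 0 → local minimum

Critical points: x = -pi + atan(2/5)/2 ≈ -2.9513 (local maximum); x = -pi/2 + atan(2/5)/2 ≈ -1.3805 (local minimum); x = atan(2/5)/2 ≈ 0.1903 (local maximum); x = atan(2/5)/2 + pi/2 ≈ 1.7610 (local minimum)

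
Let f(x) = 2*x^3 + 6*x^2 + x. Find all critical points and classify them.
f'(x) = 6*x^2 + 12*x + 1

Solve f'(x) = 0:
  6*x^2 + 12*x + 1 = 0 has no rational roots; quadratic formula: x = (-12 ± √120)/12.
  ⇒ x = -1 - sqrt(30)/6 ≈ -1.9129, -1 + sqrt(30)/6 ≈ -0.0871

f''(x) = 12*x + 12
Second-derivative test at each critical point:
  f''(-1.9129) = -10.9545 < 0 → local maximum
  f''(-0.0871) = 10.9545 > 0 → local minimum

Critical points: x = -1 - sqrt(30)/6 ≈ -1.9129 (local maximum); x = -1 + sqrt(30)/6 ≈ -0.0871 (local minimum)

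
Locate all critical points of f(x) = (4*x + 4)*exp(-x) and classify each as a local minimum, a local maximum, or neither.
f'(x) = -4*x*exp(-x)

Solve f'(x) = 0:
  f'(x) = (-4*x)·exp(-x) and exp(-x) > 0 for every x, so f'(x) = 0 ⇔ -4*x = 0.
  -4*x = 0.
  ⇒ x = 0

f''(x) = 4*(x - 1)*exp(-x)
Second-derivative test at each critical point:
  f''(0) = -4 < 0 → local maximum

Critical points: x = 0 (local maximum)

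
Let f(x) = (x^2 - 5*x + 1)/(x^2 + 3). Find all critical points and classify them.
f'(x) = (5*x^2 + 4*x - 15)/(x^4 + 6*x^2 + 9)

Solve f'(x) = 0:
  f'(x) = (5*x^2 + 4*x - 15)/(x^2 + 3)^2; the denominator is positive wherever f is defined, so f'(x) = 0 ⇔ 5*x^2 + 4*x - 15 = 0.
  5*x^2 + 4*x - 15 = 0 has no rational roots; quadratic formula: x = (-4 ± √316)/10.
  ⇒ x = -sqrt(79)/5 - 2/5 ≈ -2.1776, -2/5 + sqrt(79)/5 ≈ 1.3776

f''(x) = 2*(-5*x^3 - 6*x^2 + 45*x + 6)/(x^6 + 9*x^4 + 27*x^2 + 27)
Second-derivative test at each critical point:
  f''(-2.1776) = -0.2966 < 0 → local maximum
  f''(1.3776) = 0.7410 > 0 → local minimum

Critical points: x = -sqrt(79)/5 - 2/5 ≈ -2.1776 (local maximum); x = -2/5 + sqrt(79)/5 ≈ 1.3776 (local minimum)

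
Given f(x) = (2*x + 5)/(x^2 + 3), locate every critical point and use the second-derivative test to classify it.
f'(x) = 2*(-x^2 - 5*x + 3)/(x^4 + 6*x^2 + 9)

Solve f'(x) = 0:
  f'(x) = -2*(x^2 + 5*x - 3)/(x^2 + 3)^2; the denominator is positive wherever f is defined, so f'(x) = 0 ⇔ -2*x^2 - 10*x + 6 = 0.
  Factor: -2*x^2 - 10*x + 6 = -2*(x^2 + 5*x - 3); x^2 + 5*x - 3 = 0 has no rational roots; quadratic formula: x = (-5 ± √37)/2.
  ⇒ x = -sqrt(37)/2 - 5/2 ≈ -5.5414, -5/2 + sqrt(37)/2 ≈ 0.5414

f''(x) = 2*(4*x^2*(2*x + 5) - (6*x + 5)*(x^2 + 3))/(x^2 + 3)^3
Second-derivative test at each critical point:
  f''(-5.5414) = 0.0107 > 0 → local minimum
  f''(0.5414) = -1.1218 < 0 → local maximum

Critical points: x = -sqrt(37)/2 - 5/2 ≈ -5.5414 (local minimum); x = -5/2 + sqrt(37)/2 ≈ 0.5414 (local maximum)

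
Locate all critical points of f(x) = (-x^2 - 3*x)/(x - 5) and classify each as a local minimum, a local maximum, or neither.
f'(x) = (-x^2 + 10*x + 15)/(x^2 - 10*x + 25)

Solve f'(x) = 0:
  f'(x) = -(x^2 - 10*x - 15)/(x - 5)^2; the denominator is positive wherever f is defined, so f'(x) = 0 ⇔ -x^2 + 10*x + 15 = 0.
  x^2 - 10*x - 15 = 0 has no rational roots; quadratic formula: x = (10 ± √160)/2.
  ⇒ x = 5 - 2*sqrt(10) ≈ -1.3246, 5 + 2*sqrt(10) ≈ 11.3246

f''(x) = -80/(x^3 - 15*x^2 + 75*x - 125)
Second-derivative test at each critical point:
  f''(-1.3246) = 0.3162 > 0 → local minimum
  f''(11.3246) = -0.3162 < 0 → local maximum

Critical points: x = 5 - 2*sqrt(10) ≈ -1.3246 (local minimum); x = 5 + 2*sqrt(10) ≈ 11.3246 (local maximum)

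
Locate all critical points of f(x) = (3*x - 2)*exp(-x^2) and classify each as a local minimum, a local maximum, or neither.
f'(x) = (-2*x*(3*x - 2) + 3)*exp(-x^2)

Solve f'(x) = 0:
  f'(x) = (-6*x^2 + 4*x + 3)·exp(-x^2) and exp(-x^2) > 0 for every x, so f'(x) = 0 ⇔ -6*x^2 + 4*x + 3 = 0.
  6*x^2 - 4*x - 3 = 0 has no rational roots; quadratic formula: x = (4 ± √88)/12.
  ⇒ x = 1/3 - sqrt(22)/6 ≈ -0.4484, 1/3 + sqrt(22)/6 ≈ 1.1151

f''(x) = 2*(2*x^2*(3*x - 2) - 9*x + 2)*exp(-x^2)
Second-derivative test at each critical point:
  f''(-0.4484) = 7.6722 > 0 → local minimum
  f''(1.1151) = -2.7055 < 0 → local maximum

Critical points: x = 1/3 - sqrt(22)/6 ≈ -0.4484 (local minimum); x = 1/3 + sqrt(22)/6 ≈ 1.1151 (local maximum)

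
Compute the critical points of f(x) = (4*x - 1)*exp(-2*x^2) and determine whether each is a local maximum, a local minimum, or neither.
f'(x) = 4*(-x*(4*x - 1) + 1)*exp(-2*x^2)

Solve f'(x) = 0:
  f'(x) = (-16*x^2 + 4*x + 4)·exp(-2*x^2) and exp(-2*x^2) > 0 for every x, so f'(x) = 0 ⇔ -16*x^2 + 4*x + 4 = 0.
  Factor: -16*x^2 + 4*x + 4 = -4*(4*x^2 - x - 1); 4*x^2 - x - 1 = 0 has no rational roots; quadratic formula: x = (1 ± √17)/8.
  ⇒ x = 1/8 - sqrt(17)/8 ≈ -0.3904, 1/8 + sqrt(17)/8 ≈ 0.6404

f''(x) = 4*(4*x^2*(4*x - 1) - 12*x + 1)*exp(-2*x^2)
Second-derivative test at each critical point:
  f''(-0.3904) = 12.1593 > 0 → local minimum
  f''(0.6404) = -7.2624 < 0 → local maximum

Critical points: x = 1/8 - sqrt(17)/8 ≈ -0.3904 (local minimum); x = 1/8 + sqrt(17)/8 ≈ 0.6404 (local maximum)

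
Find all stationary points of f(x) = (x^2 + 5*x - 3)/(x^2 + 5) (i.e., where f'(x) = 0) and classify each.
f'(x) = (-5*x^2 + 16*x + 25)/(x^4 + 10*x^2 + 25)

Solve f'(x) = 0:
  f'(x) = -(5*x^2 - 16*x - 25)/(x^2 + 5)^2; the denominator is positive wherever f is defined, so f'(x) = 0 ⇔ -5*x^2 + 16*x + 25 = 0.
  5*x^2 - 16*x - 25 = 0 has no rational roots; quadratic formula: x = (16 ± √756)/10.
  ⇒ x = 8/5 - 3*sqrt(21)/5 ≈ -1.1495, 8/5 + 3*sqrt(21)/5 ≈ 4.3495

f''(x) = 2*(5*x^3 - 24*x^2 - 75*x + 40)/(x^6 + 15*x^4 + 75*x^2 + 125)
Second-derivative test at each critical point:
  f''(-1.1495) = 0.6881 > 0 → local minimum
  f''(4.3495) = -0.0481 < 0 → local maximum

Critical points: x = 8/5 - 3*sqrt(21)/5 ≈ -1.1495 (local minimum); x = 8/5 + 3*sqrt(21)/5 ≈ 4.3495 (local maximum)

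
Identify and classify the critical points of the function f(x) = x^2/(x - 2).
f'(x) = x*(x - 4)/(x^2 - 4*x + 4)

Solve f'(x) = 0:
  f'(x) = x*(x - 4)/(x - 2)^2; the denominator is positive wherever f is defined, so f'(x) = 0 ⇔ x^2 - 4*x = 0.
  Factor: x^2 - 4*x = x*(x - 4) = 0.
  ⇒ x = 0, 4

f''(x) = 8/(x^3 - 6*x^2 + 12*x - 8)
Second-derivative test at each critical point:
  f''(0) = -1 < 0 → local maximum
  f''(4) = 1 > 0 → local minimum

Critical points: x = 0 (local maximum); x = 4 (local minimum)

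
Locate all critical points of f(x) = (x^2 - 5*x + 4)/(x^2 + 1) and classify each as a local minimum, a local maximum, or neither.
f'(x) = (5*x^2 - 6*x - 5)/(x^4 + 2*x^2 + 1)

Solve f'(x) = 0:
  f'(x) = (5*x^2 - 6*x - 5)/(x^2 + 1)^2; the denominator is positive wherever f is defined, so f'(x) = 0 ⇔ 5*x^2 - 6*x - 5 = 0.
  5*x^2 - 6*x - 5 = 0 has no rational roots; quadratic formula: x = (6 ± √136)/10.
  ⇒ x = 3/5 - sqrt(34)/5 ≈ -0.5662, 3/5 + sqrt(34)/5 ≈ 1.7662

f''(x) = 2*(-5*x^3 + 9*x^2 + 15*x - 3)/(x^6 + 3*x^4 + 3*x^2 + 1)
Second-derivative test at each critical point:
  f''(-0.5662) = -6.6872 < 0 → local maximum
  f''(1.7662) = 0.6872 > 0 → local minimum

Critical points: x = 3/5 - sqrt(34)/5 ≈ -0.5662 (local maximum); x = 3/5 + sqrt(34)/5 ≈ 1.7662 (local minimum)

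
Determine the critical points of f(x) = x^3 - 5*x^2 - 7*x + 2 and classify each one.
f'(x) = 3*x^2 - 10*x - 7

Solve f'(x) = 0:
  3*x^2 - 10*x - 7 = 0 has no rational roots; quadratic formula: x = (10 ± √184)/6.
  ⇒ x = 5/3 - sqrt(46)/3 ≈ -0.5941, 5/3 + sqrt(46)/3 ≈ 3.9274

f''(x) = 6*x - 10
Second-derivative test at each critical point:
  f''(-0.5941) = -13.5647 < 0 → local maximum
  f''(3.9274) = 13.5647 > 0 → local minimum

Critical points: x = 5/3 - sqrt(46)/3 ≈ -0.5941 (local maximum); x = 5/3 + sqrt(46)/3 ≈ 3.9274 (local minimum)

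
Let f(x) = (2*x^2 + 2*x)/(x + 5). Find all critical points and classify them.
f'(x) = 2*(x^2 + 10*x + 5)/(x^2 + 10*x + 25)

Solve f'(x) = 0:
  f'(x) = 2*(x^2 + 10*x + 5)/(x + 5)^2; the denominator is positive wherever f is defined, so f'(x) = 0 ⇔ 2*x^2 + 20*x + 10 = 0.
  Factor: 2*x^2 + 20*x + 10 = 2*(x^2 + 10*x + 5); x^2 + 10*x + 5 = 0 has no rational roots; quadratic formula: x = (-10 ± √80)/2.
  ⇒ x = -5 - 2*sqrt(5) ≈ -9.4721, -5 + 2*sqrt(5) ≈ -0.5279

f''(x) = 80/(x^3 + 15*x^2 + 75*x + 125)
Second-derivative test at each critical point:
  f''(-9.4721) = -0.8944 < 0 → local maximum
  f''(-0.5279) = 0.8944 > 0 → local minimum

Critical points: x = -5 - 2*sqrt(5) ≈ -9.4721 (local maximum); x = -5 + 2*sqrt(5) ≈ -0.5279 (local minimum)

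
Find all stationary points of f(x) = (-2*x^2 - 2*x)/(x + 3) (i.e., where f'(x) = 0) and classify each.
f'(x) = 2*(-x^2 - 6*x - 3)/(x^2 + 6*x + 9)

Solve f'(x) = 0:
  f'(x) = -2*(x^2 + 6*x + 3)/(x + 3)^2; the denominator is positive wherever f is defined, so f'(x) = 0 ⇔ -2*x^2 - 12*x - 6 = 0.
  Factor: -2*x^2 - 12*x - 6 = -2*(x^2 + 6*x + 3); x^2 + 6*x + 3 = 0 has no rational roots; quadratic formula: x = (-6 ± √24)/2.
  ⇒ x = -3 - sqrt(6) ≈ -5.4495, -3 + sqrt(6) ≈ -0.5505

f''(x) = -24/(x^3 + 9*x^2 + 27*x + 27)
Second-derivative test at each critical point:
  f''(-5.4495) = 1.6330 > 0 → local minimum
  f''(-0.5505) = -1.6330 < 0 → local maximum

Critical points: x = -3 - sqrt(6) ≈ -5.4495 (local minimum); x = -3 + sqrt(6) ≈ -0.5505 (local maximum)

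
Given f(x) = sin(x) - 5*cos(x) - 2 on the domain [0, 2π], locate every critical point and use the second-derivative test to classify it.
f'(x) = 5*sin(x) + cos(x)

Solve f'(x) = 0 on [0, 2π]:
  f'(x) = 0 ⇔ cos(x) = -5*sin(x) ⇔ tan(x) = -1/5, i.e. x = arctan(-1/5) + nπ; keep the solutions lying in [0, 2π].
  ⇒ x = pi - atan(1/5) ≈ 2.9442, -atan(1/5) + 2*pi ≈ 6.0858

f''(x) = -sin(x) + 5*cos(x)
Second-derivative test at each critical point:
  f''(2.9442) = -5.0990 < 0 → local maximum
  f''(6.0858) = 5.0990 > 0 → local minimum

Critical points: x = pi - atan(1/5) ≈ 2.9442 (local maximum); x = -atan(1/5) + 2*pi ≈ 6.0858 (local minimum)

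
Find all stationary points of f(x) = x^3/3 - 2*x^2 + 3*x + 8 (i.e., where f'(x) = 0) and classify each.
f'(x) = x^2 - 4*x + 3

Solve f'(x) = 0:
  Factor: x^2 - 4*x + 3 = (x - 3)*(x - 1) = 0.
  ⇒ x = 1, 3

f''(x) = 2*x - 4
Second-derivative test at each critical point:
  f''(1) = -2 < 0 → local maximum
  f''(3) = 2 > 0 → local minimum

Critical points: x = 1 (local maximum); x = 3 (local minimum)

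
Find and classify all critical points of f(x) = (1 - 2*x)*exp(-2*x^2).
f'(x) = 2*(2*x*(2*x - 1) - 1)*exp(-2*x^2)

Solve f'(x) = 0:
  f'(x) = (8*x^2 - 4*x - 2)·exp(-2*x^2) and exp(-2*x^2) > 0 for every x, so f'(x) = 0 ⇔ 8*x^2 - 4*x - 2 = 0.
  Factor: 8*x^2 - 4*x - 2 = 2*(4*x^2 - 2*x - 1); 4*x^2 - 2*x - 1 = 0 has no rational roots; quadratic formula: x = (2 ± √20)/8.
  ⇒ x = 1/4 - sqrt(5)/4 ≈ -0.3090, 1/4 + sqrt(5)/4 ≈ 0.8090

f''(x) = 4*(4*x^2*(1 - 2*x) + 6*x - 1)*exp(-2*x^2)
Second-derivative test at each critical point:
  f''(-0.3090) = -7.3893 < 0 → local maximum
  f''(0.8090) = 2.4157 > 0 → local minimum

Critical points: x = 1/4 - sqrt(5)/4 ≈ -0.3090 (local maximum); x = 1/4 + sqrt(5)/4 ≈ 0.8090 (local minimum)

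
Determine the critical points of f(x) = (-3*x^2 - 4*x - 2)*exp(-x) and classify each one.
f'(x) = (3*x^2 - 2*x - 2)*exp(-x)

Solve f'(x) = 0:
  f'(x) = (3*x^2 - 2*x - 2)·exp(-x) and exp(-x) > 0 for every x, so f'(x) = 0 ⇔ 3*x^2 - 2*x - 2 = 0.
  3*x^2 - 2*x - 2 = 0 has no rational roots; quadratic formula: x = (2 ± √28)/6.
  ⇒ x = 1/3 - sqrt(7)/3 ≈ -0.5486, 1/3 + sqrt(7)/3 ≈ 1.2153

f''(x) = x*(8 - 3*x)*exp(-x)
Second-derivative test at each critical point:
  f''(-0.5486) = -9.1585 < 0 → local maximum
  f''(1.2153) = 1.5696 > 0 → local minimum

Critical points: x = 1/3 - sqrt(7)/3 ≈ -0.5486 (local maximum); x = 1/3 + sqrt(7)/3 ≈ 1.2153 (local minimum)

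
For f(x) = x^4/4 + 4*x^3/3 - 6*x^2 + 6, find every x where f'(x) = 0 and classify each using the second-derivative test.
f'(x) = x*(x^2 + 4*x - 12)

Solve f'(x) = 0:
  Factor: x^3 + 4*x^2 - 12*x = x*(x - 2)*(x + 6) = 0.
  ⇒ x = -6, 0, 2

f''(x) = 3*x^2 + 8*x - 12
Second-derivative test at each critical point:
  f''(-6) = 48 > 0 → local minimum
  f''(0) = -12 < 0 → local maximum
  f''(2) = 16 > 0 → local minimum

Critical points: x = -6 (local minimum); x = 0 (local maximum); x = 2 (local minimum)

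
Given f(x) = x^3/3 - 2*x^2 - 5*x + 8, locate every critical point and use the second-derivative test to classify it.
f'(x) = x^2 - 4*x - 5

Solve f'(x) = 0:
  Factor: x^2 - 4*x - 5 = (x - 5)*(x + 1) = 0.
  ⇒ x = -1, 5

f''(x) = 2*x - 4
Second-derivative test at each critical point:
  f''(-1) = -6 < 0 → local maximum
  f''(5) = 6 > 0 → local minimum

Critical points: x = -1 (local maximum); x = 5 (local minimum)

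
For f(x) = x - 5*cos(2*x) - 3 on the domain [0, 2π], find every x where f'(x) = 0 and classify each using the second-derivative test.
f'(x) = 10*sin(2*x) + 1

Solve f'(x) = 0 on [0, 2π]:
  f'(x) = 0 ⇔ sin(2*x) = -1/10, i.e. 2*x = arcsin(-1/10) + 2nπ or 2*x = π − arcsin(-1/10) + 2nπ; keep the solutions lying in [0, 2π].
  ⇒ x = asin(1/10)/2 + pi/2 ≈ 1.6209, pi - asin(1/10)/2 ≈ 3.0915, asin(1/10)/2 + 3*pi/2 ≈ 4.7625, -asin(1/10)/2 + 2*pi ≈ 6.2331

f''(x) = 20*cos(2*x)
Second-derivative test at each critical point:
  f''(1.6209) = -19.8997 < 0 → local maximum
  f''(3.0915) = 19.8997 > 0 → local minimum
  f''(4.7625) = -19.8997 < 0 → local maximum
  f''(6.2331) = 19.8997 > 0 → local minimum

Critical points: x = asin(1/10)/2 + pi/2 ≈ 1.6209 (local maximum); x = pi - asin(1/10)/2 ≈ 3.0915 (local minimum); x = asin(1/10)/2 + 3*pi/2 ≈ 4.7625 (local maximum); x = -asin(1/10)/2 + 2*pi ≈ 6.2331 (local minimum)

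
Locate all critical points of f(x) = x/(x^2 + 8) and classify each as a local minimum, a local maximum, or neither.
f'(x) = (8 - x^2)/(x^4 + 16*x^2 + 64)

Solve f'(x) = 0:
  f'(x) = -(x^2 - 8)/(x^2 + 8)^2; the denominator is positive wherever f is defined, so f'(x) = 0 ⇔ 8 - x^2 = 0.
  x^2 - 8 = 0 has no rational roots; quadratic formula: x = (0 ± √32)/2.
  ⇒ x = -2*sqrt(2) ≈ -2.8284, 2*sqrt(2) ≈ 2.8284

f''(x) = 2*x*(x^2 - 24)/(x^2 + 8)^3
Second-derivative test at each critical point:
  f''(-2.8284) = 0.0221 > 0 → local minimum
  f''(2.8284) = -0.0221 < 0 → local maximum

Critical points: x = -2*sqrt(2) ≈ -2.8284 (local minimum); x = 2*sqrt(2) ≈ 2.8284 (local maximum)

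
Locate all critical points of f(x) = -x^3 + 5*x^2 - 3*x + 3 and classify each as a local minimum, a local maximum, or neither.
f'(x) = -3*x^2 + 10*x - 3

Solve f'(x) = 0:
  Factor: -3*x^2 + 10*x - 3 = -(x - 3)*(3*x - 1) = 0.
  ⇒ x = 1/3, 3

f''(x) = 10 - 6*x
Second-derivative test at each critical point:
  f''(1/3) = 8 > 0 → local minimum
  f''(3) = -8 < 0 → local maximum

Critical points: x = 1/3 (local minimum); x = 3 (local maximum)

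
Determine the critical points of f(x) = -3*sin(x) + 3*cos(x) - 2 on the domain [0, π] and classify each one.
f'(x) = -3*sqrt(2)*sin(x + pi/4)

Solve f'(x) = 0 on [0, π]:
  f'(x) = 0 ⇔ -3*cos(x) = 3*sin(x) ⇔ tan(x) = -1, i.e. x = arctan(-1) + nπ; keep the solutions lying in [0, π].
  ⇒ x = 3*pi/4 ≈ 2.3562

f''(x) = -3*sqrt(2)*cos(x + pi/4)
Second-derivative test at each critical point:
  f''(2.3562) = 4.2426 > 0 → local minimum

Critical points: x = 3*pi/4 ≈ 2.3562 (local minimum)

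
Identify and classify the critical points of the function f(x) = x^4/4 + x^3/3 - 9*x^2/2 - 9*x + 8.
f'(x) = x^3 + x^2 - 9*x - 9

Solve f'(x) = 0:
  Factor: x^3 + x^2 - 9*x - 9 = (x - 3)*(x + 1)*(x + 3) = 0.
  ⇒ x = -3, -1, 3

f''(x) = 3*x^2 + 2*x - 9
Second-derivative test at each critical point:
  f''(-3) = 12 > 0 → local minimum
  f''(-1) = -8 < 0 → local maximum
  f''(3) = 24 > 0 → local minimum

Critical points: x = -3 (local minimum); x = -1 (local maximum); x = 3 (local minimum)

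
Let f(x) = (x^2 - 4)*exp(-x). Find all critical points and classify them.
f'(x) = (-x^2 + 2*x + 4)*exp(-x)

Solve f'(x) = 0:
  f'(x) = (-x^2 + 2*x + 4)·exp(-x) and exp(-x) > 0 for every x, so f'(x) = 0 ⇔ -x^2 + 2*x + 4 = 0.
  x^2 - 2*x - 4 = 0 has no rational roots; quadratic formula: x = (2 ± √20)/2.
  ⇒ x = 1 - sqrt(5) ≈ -1.2361, 1 + sqrt(5) ≈ 3.2361

f''(x) = (x^2 - 4*x - 2)*exp(-x)
Second-derivative test at each critical point:
  f''(-1.2361) = 15.3933 > 0 → local minimum
  f''(3.2361) = -0.1758 < 0 → local maximum

Critical points: x = 1 - sqrt(5) ≈ -1.2361 (local minimum); x = 1 + sqrt(5) ≈ 3.2361 (local maximum)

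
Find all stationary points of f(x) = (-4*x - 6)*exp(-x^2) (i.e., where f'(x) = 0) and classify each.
f'(x) = 4*(x*(2*x + 3) - 1)*exp(-x^2)

Solve f'(x) = 0:
  f'(x) = (8*x^2 + 12*x - 4)·exp(-x^2) and exp(-x^2) > 0 for every x, so f'(x) = 0 ⇔ 8*x^2 + 12*x - 4 = 0.
  Factor: 8*x^2 + 12*x - 4 = 4*(2*x^2 + 3*x - 1); 2*x^2 + 3*x - 1 = 0 has no rational roots; quadratic formula: x = (-3 ± √17)/4.
  ⇒ x = -sqrt(17)/4 - 3/4 ≈ -1.7808, -3/4 + sqrt(17)/4 ≈ 0.2808

f''(x) = 4*(-4*x^3 - 6*x^2 + 6*x + 3)*exp(-x^2)
Second-derivative test at each critical point:
  f''(-1.7808) = -0.6919 < 0 → local maximum
  f''(0.2808) = 15.2422 > 0 → local minimum

Critical points: x = -sqrt(17)/4 - 3/4 ≈ -1.7808 (local maximum); x = -3/4 + sqrt(17)/4 ≈ 0.2808 (local minimum)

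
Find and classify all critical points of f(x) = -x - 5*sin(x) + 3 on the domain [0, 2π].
f'(x) = -5*cos(x) - 1

Solve f'(x) = 0 on [0, 2π]:
  f'(x) = 0 ⇔ cos(x) = -1/5, i.e. x = ±arccos(-1/5) + 2nπ; keep the solutions lying in [0, 2π].
  ⇒ x = acos(-1/5) ≈ 1.7722, -acos(-1/5) + 2*pi ≈ 4.5110

f''(x) = 5*sin(x)
Second-derivative test at each critical point:
  f''(1.7722) = 4.8990 > 0 → local minimum
  f''(4.5110) = -4.8990 < 0 → local maximum

Critical points: x = acos(-1/5) ≈ 1.7722 (local minimum); x = -acos(-1/5) + 2*pi ≈ 4.5110 (local maximum)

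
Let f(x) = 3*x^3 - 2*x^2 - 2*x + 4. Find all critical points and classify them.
f'(x) = 9*x^2 - 4*x - 2

Solve f'(x) = 0:
  9*x^2 - 4*x - 2 = 0 has no rational roots; quadratic formula: x = (4 ± √88)/18.
  ⇒ x = 2/9 - sqrt(22)/9 ≈ -0.2989, 2/9 + sqrt(22)/9 ≈ 0.7434

f''(x) = 18*x - 4
Second-derivative test at each critical point:
  f''(-0.2989) = -9.3808 < 0 → local maximum
  f''(0.7434) = 9.3808 > 0 → local minimum

Critical points: x = 2/9 - sqrt(22)/9 ≈ -0.2989 (local maximum); x = 2/9 + sqrt(22)/9 ≈ 0.7434 (local minimum)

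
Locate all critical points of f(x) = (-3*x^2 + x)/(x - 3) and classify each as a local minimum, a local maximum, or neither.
f'(x) = 3*(-x^2 + 6*x - 1)/(x^2 - 6*x + 9)

Solve f'(x) = 0:
  f'(x) = -3*(x^2 - 6*x + 1)/(x - 3)^2; the denominator is positive wherever f is defined, so f'(x) = 0 ⇔ -3*x^2 + 18*x - 3 = 0.
  Factor: -3*x^2 + 18*x - 3 = -3*(x^2 - 6*x + 1); x^2 - 6*x + 1 = 0 has no rational roots; quadratic formula: x = (6 ± √32)/2.
  ⇒ x = 3 - 2*sqrt(2) ≈ 0.1716, 2*sqrt(2) + 3 ≈ 5.8284

f''(x) = -48/(x^3 - 9*x^2 + 27*x - 27)
Second-derivative test at each critical point:
  f''(0.1716) = 2.1213 > 0 → local minimum
  f''(5.8284) = -2.1213 < 0 → local maximum

Critical points: x = 3 - 2*sqrt(2) ≈ 0.1716 (local minimum); x = 2*sqrt(2) + 3 ≈ 5.8284 (local maximum)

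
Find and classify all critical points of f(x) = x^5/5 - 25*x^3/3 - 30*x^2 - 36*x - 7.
f'(x) = x^4 - 25*x^2 - 60*x - 36

Solve f'(x) = 0:
  Factor: x^4 - 25*x^2 - 60*x - 36 = (x - 6)*(x + 1)*(x + 2)*(x + 3) = 0.
  ⇒ x = -3, -2, -1, 6

f''(x) = 4*x^3 - 50*x - 60
Second-derivative test at each critical point:
  f''(-3) = -18 < 0 → local maximum
  f''(-2) = 8 > 0 → local minimum
  f''(-1) = -14 < 0 → local maximum
  f''(6) = 504 > 0 → local minimum

Critical points: x = -3 (local maximum); x = -2 (local minimum); x = -1 (local maximum); x = 6 (local minimum)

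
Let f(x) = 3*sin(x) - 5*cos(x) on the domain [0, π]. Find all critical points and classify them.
f'(x) = 5*sin(x) + 3*cos(x)

Solve f'(x) = 0 on [0, π]:
  f'(x) = 0 ⇔ 3*cos(x) = -5*sin(x) ⇔ tan(x) = -3/5, i.e. x = arctan(-3/5) + nπ; keep the solutions lying in [0, π].
  ⇒ x = pi - atan(3/5) ≈ 2.6012

f''(x) = -3*sin(x) + 5*cos(x)
Second-derivative test at each critical point:
  f''(2.6012) = -5.8310 < 0 → local maximum

Critical points: x = pi - atan(3/5) ≈ 2.6012 (local maximum)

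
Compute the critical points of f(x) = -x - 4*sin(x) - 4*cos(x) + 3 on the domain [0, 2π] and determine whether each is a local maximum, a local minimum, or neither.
f'(x) = -4*sqrt(2)*cos(x + pi/4) - 1

Solve f'(x) = 0 on [0, 2π]:
  f'(x) = 0 ⇔ 4*sin(x) - 4*cos(x) = 1. Write the left side as R·cos(x + φ) with R = √((-4)² + (-4)²) = 4*sqrt(2), cos φ = -sqrt(2)/2, sin φ = -sqrt(2)/2; then cos(x + φ) = sqrt(2)/8. Solve for x and keep the solutions lying in [0, 2π].
  ⇒ x = atan((1 + sqrt(31))/(-1 + sqrt(31))) ≈ 0.9631, atan((1 - sqrt(31))/(-sqrt(31) - 1)) + pi ≈ 3.7493

f''(x) = 4*sqrt(2)*sin(x + pi/4)
Second-derivative test at each critical point:
  f''(0.9631) = 5.5678 > 0 → local minimum
  f''(3.7493) = -5.5678 < 0 → local maximum

Critical points: x = atan((1 + sqrt(31))/(-1 + sqrt(31))) ≈ 0.9631 (local minimum); x = atan((1 - sqrt(31))/(-sqrt(31) - 1)) + pi ≈ 3.7493 (local maximum)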